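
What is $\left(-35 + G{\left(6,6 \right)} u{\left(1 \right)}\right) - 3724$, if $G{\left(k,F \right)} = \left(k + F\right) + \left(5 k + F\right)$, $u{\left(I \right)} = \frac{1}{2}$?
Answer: $-3735$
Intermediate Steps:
$u{\left(I \right)} = \frac{1}{2}$
$G{\left(k,F \right)} = 2 F + 6 k$ ($G{\left(k,F \right)} = \left(F + k\right) + \left(F + 5 k\right) = 2 F + 6 k$)
$\left(-35 + G{\left(6,6 \right)} u{\left(1 \right)}\right) - 3724 = \left(-35 + \left(2 \cdot 6 + 6 \cdot 6\right) \frac{1}{2}\right) - 3724 = \left(-35 + \left(12 + 36\right) \frac{1}{2}\right) - 3724 = \left(-35 + 48 \cdot \frac{1}{2}\right) - 3724 = \left(-35 + 24\right) - 3724 = -11 - 3724 = -3735$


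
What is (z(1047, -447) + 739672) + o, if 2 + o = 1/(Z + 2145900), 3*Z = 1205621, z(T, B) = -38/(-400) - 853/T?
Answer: 1183849128206908253/1600511417400 ≈ 7.3967e+5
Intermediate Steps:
z(T, B) = 19/200 - 853/T (z(T, B) = -38*(-1/400) - 853/T = 19/200 - 853/T)
Z = 1205621/3 (Z = (1/3)*1205621 = 1205621/3 ≈ 4.0187e+5)
o = -15286639/7643321 (o = -2 + 1/(1205621/3 + 2145900) = -2 + 1/(7643321/3) = -2 + 3/7643321 = -15286639/7643321 ≈ -2.0000)
(z(1047, -447) + 739672) + o = ((19/200 - 853/1047) + 739672) - 15286639/7643321 = (-150707/209400 + 739672) - 15286639/7643321 = 154887166093/209400 - 15286639/7643321 = 1183849128206908253/1600511417400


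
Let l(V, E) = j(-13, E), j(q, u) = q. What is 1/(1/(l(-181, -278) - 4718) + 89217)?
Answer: 4731/422085626 ≈ 1.1209e-5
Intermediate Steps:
l(V, E) = -13
1/(1/(l(-181, -278) - 4718) + 89217) = 1/(1/(-13 - 4718) + 89217) = 1/(1/(-4731) + 89217) = 1/(-1/4731 + 89217) = 1/(422085626/4731) = 4731/422085626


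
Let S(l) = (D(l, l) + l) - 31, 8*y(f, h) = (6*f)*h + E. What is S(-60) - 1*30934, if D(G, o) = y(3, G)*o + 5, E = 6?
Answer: -22965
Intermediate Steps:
y(f, h) = ¾ + 3*f*h/4 (y(f, h) = ((6*f)*h + 6)/8 = (6*f*h + 6)/8 = (6 + 6*f*h)/8 = ¾ + 3*f*h/4)
D(G, o) = 5 + o*(¾ + 9*G/4) (D(G, o) = (¾ + (¾)*3*G)*o + 5 = (¾ + 9*G/4)*o + 5 = o*(¾ + 9*G/4) + 5 = 5 + o*(¾ + 9*G/4))
S(l) = -26 + l + 3*l*(1 + 3*l)/4 (S(l) = ((5 + 3*l*(1 + 3*l)/4) + l) - 31 = (5 + l + 3*l*(1 + 3*l)/4) - 31 = -26 + l + 3*l*(1 + 3*l)/4)
S(-60) - 1*30934 = (-26 + (7/4)*(-60) + (9/4)*(-60)²) - 1*30934 = (-26 - 105 + (9/4)*3600) - 30934 = (-26 - 105 + 8100) - 30934 = 7969 - 30934 = -22965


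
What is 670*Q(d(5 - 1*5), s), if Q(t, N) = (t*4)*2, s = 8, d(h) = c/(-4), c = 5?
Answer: -6700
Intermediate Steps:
d(h) = -5/4 (d(h) = 5/(-4) = 5*(-1/4) = -5/4)
Q(t, N) = 8*t (Q(t, N) = (4*t)*2 = 8*t)
670*Q(d(5 - 1*5), s) = 670*(8*(-5/4)) = 670*(-10) = -6700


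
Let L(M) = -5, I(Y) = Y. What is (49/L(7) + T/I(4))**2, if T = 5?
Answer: 29241/400 ≈ 73.103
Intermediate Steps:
(49/L(7) + T/I(4))**2 = (49/(-5) + 5/4)**2 = (49*(-1/5) + 5*(1/4))**2 = (-49/5 + 5/4)**2 = (-171/20)**2 = 29241/400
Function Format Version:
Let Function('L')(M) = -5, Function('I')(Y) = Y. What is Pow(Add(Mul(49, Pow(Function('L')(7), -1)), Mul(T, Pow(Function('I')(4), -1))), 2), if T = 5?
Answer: Rational(29241, 400) ≈ 73.103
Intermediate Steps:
Pow(Add(Mul(49, Pow(Function('L')(7), -1)), Mul(T, Pow(Function('I')(4), -1))), 2) = Pow(Add(Mul(49, Pow(-5, -1)), Mul(5, Pow(4, -1))), 2) = Pow(Add(Mul(49, Rational(-1, 5)), Mul(5, Rational(1, 4))), 2) = Pow(Add(Rational(-49, 5), Rational(5, 4)), 2) = Pow(Rational(-171, 20), 2) = Rational(29241, 400)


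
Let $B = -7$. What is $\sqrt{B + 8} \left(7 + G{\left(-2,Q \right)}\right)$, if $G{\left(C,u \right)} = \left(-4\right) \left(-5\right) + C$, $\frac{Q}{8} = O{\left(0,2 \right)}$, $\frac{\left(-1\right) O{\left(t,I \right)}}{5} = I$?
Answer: $25$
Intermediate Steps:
$O{\left(t,I \right)} = - 5 I$
$Q = -80$ ($Q = 8 \left(\left(-5\right) 2\right) = 8 \left(-10\right) = -80$)
$G{\left(C,u \right)} = 20 + C$
$\sqrt{B + 8} \left(7 + G{\left(-2,Q \right)}\right) = \sqrt{-7 + 8} \left(7 + \left(20 - 2\right)\right) = \sqrt{1} \left(7 + 18\right) = 1 \cdot 25 = 25$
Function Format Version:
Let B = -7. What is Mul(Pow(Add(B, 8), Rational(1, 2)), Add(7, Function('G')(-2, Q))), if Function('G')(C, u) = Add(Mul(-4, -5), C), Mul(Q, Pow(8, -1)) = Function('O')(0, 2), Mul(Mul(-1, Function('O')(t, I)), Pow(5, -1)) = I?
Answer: 25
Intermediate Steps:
Function('O')(t, I) = Mul(-5, I)
Q = -80 (Q = Mul(8, Mul(-5, 2)) = Mul(8, -10) = -80)
Function('G')(C, u) = Add(20, C)
Mul(Pow(Add(B, 8), Rational(1, 2)), Add(7, Function('G')(-2, Q))) = Mul(Pow(Add(-7, 8), Rational(1, 2)), Add(7, Add(20, -2))) = Mul(Pow(1, Rational(1, 2)), Add(7, 18)) = Mul(1, 25) = 25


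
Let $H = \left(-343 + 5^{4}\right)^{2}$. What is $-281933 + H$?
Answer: $-202409$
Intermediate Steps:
$H = 79524$ ($H = \left(-343 + 625\right)^{2} = 282^{2} = 79524$)
$-281933 + H = -281933 + 79524 = -202409$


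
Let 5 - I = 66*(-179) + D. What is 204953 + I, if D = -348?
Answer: 217120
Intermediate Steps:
I = 12167 (I = 5 - (66*(-179) - 348) = 5 - (-11814 - 348) = 5 - 1*(-12162) = 5 + 12162 = 12167)
204953 + I = 204953 + 12167 = 217120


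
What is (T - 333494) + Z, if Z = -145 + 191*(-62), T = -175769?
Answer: -521250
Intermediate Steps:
Z = -11987 (Z = -145 - 11842 = -11987)
(T - 333494) + Z = (-175769 - 333494) - 11987 = -509263 - 11987 = -521250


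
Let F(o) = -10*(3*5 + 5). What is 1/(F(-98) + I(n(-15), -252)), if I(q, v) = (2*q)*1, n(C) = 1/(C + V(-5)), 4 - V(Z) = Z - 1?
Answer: -5/1002 ≈ -0.0049900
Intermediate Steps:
V(Z) = 5 - Z (V(Z) = 4 - (Z - 1) = 4 - (-1 + Z) = 4 + (1 - Z) = 5 - Z)
n(C) = 1/(10 + C) (n(C) = 1/(C + (5 - 1*(-5))) = 1/(C + (5 + 5)) = 1/(C + 10) = 1/(10 + C))
I(q, v) = 2*q
F(o) = -200 (F(o) = -10*(15 + 5) = -10*20 = -200)
1/(F(-98) + I(n(-15), -252)) = 1/(-200 + 2/(10 - 15)) = 1/(-200 + 2/(-5)) = 1/(-200 + 2*(-⅕)) = 1/(-200 - ⅖) = 1/(-1002/5) = -5/1002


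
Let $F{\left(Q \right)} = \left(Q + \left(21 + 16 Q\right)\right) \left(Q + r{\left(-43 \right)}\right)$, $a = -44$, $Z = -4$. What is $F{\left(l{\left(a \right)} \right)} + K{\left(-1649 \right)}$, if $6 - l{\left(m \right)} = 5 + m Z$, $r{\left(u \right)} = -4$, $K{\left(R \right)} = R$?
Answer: $527117$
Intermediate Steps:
$l{\left(m \right)} = 1 + 4 m$ ($l{\left(m \right)} = 6 - \left(5 + m \left(-4\right)\right) = 6 - \left(5 - 4 m\right) = 6 + \left(-5 + 4 m\right) = 1 + 4 m$)
$F{\left(Q \right)} = \left(-4 + Q\right) \left(21 + 17 Q\right)$ ($F{\left(Q \right)} = \left(Q + \left(21 + 16 Q\right)\right) \left(Q - 4\right) = \left(21 + 17 Q\right) \left(-4 + Q\right) = \left(-4 + Q\right) \left(21 + 17 Q\right)$)
$F{\left(l{\left(a \right)} \right)} + K{\left(-1649 \right)} = \left(-84 - 47 \left(1 + 4 \left(-44\right)\right) + 17 \left(1 + 4 \left(-44\right)\right)^{2}\right) - 1649 = \left(-84 - 47 \left(1 - 176\right) + 17 \left(1 - 176\right)^{2}\right) - 1649 = \left(-84 - -8225 + 17 \left(-175\right)^{2}\right) - 1649 = \left(-84 + 8225 + 17 \cdot 30625\right) - 1649 = \left(-84 + 8225 + 520625\right) - 1649 = 528766 - 1649 = 527117$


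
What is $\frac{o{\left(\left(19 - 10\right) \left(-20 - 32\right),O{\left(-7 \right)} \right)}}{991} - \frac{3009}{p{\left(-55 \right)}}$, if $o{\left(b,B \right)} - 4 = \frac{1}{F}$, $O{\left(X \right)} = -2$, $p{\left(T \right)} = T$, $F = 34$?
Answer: $\frac{101392781}{1853170} \approx 54.713$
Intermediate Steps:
$o{\left(b,B \right)} = \frac{137}{34}$ ($o{\left(b,B \right)} = 4 + \frac{1}{34} = \frac{137}{34}$)
$\frac{o{\left(\left(19 - 10\right) \left(-20 - 32\right),O{\left(-7 \right)} \right)}}{991} - \frac{3009}{p{\left(-55 \right)}} = \frac{137}{34 \cdot 991} - \frac{3009}{-55} = \frac{137}{34} \cdot \frac{1}{991} - - \frac{3009}{55} = \frac{137}{33694} + \frac{3009}{55} = \frac{101392781}{1853170}$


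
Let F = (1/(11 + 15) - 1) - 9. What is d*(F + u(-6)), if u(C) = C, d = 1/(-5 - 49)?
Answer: 415/1404 ≈ 0.29558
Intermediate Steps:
d = -1/54 (d = 1/(-54) = -1/54 ≈ -0.018519)
F = -259/26 (F = (1/26 - 1) - 9 = -25/26 - 9 = -259/26 ≈ -9.9615)
d*(F + u(-6)) = -(-259/26 - 6)/54 = -1/54*(-415/26) = 415/1404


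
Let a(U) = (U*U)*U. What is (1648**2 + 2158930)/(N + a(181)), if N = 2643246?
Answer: 4874834/8572987 ≈ 0.56863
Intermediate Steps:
a(U) = U**3 (a(U) = U**2*U = U**3)
(1648**2 + 2158930)/(N + a(181)) = (1648**2 + 2158930)/(2643246 + 181**3) = (2715904 + 2158930)/(2643246 + 5929741) = 4874834/8572987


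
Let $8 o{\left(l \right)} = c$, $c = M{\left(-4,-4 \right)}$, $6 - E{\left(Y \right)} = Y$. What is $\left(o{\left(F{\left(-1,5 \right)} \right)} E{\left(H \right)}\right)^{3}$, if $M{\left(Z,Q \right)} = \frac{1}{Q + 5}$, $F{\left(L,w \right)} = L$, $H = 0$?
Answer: $\frac{27}{64} \approx 0.42188$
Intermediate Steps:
$E{\left(Y \right)} = 6 - Y$
$M{\left(Z,Q \right)} = \frac{1}{5 + Q}$
$c = 1$ ($c = \frac{1}{5 - 4} = 1^{-1} = 1$)
$o{\left(l \right)} = \frac{1}{8}$ ($o{\left(l \right)} = \frac{1}{8} \cdot 1 = \frac{1}{8}$)
$\left(o{\left(F{\left(-1,5 \right)} \right)} E{\left(H \right)}\right)^{3} = \left(\frac{6 - 0}{8}\right)^{3} = \left(\frac{6 + 0}{8}\right)^{3} = \left(\frac{1}{8} \cdot 6\right)^{3} = \left(\frac{3}{4}\right)^{3} = \frac{27}{64}$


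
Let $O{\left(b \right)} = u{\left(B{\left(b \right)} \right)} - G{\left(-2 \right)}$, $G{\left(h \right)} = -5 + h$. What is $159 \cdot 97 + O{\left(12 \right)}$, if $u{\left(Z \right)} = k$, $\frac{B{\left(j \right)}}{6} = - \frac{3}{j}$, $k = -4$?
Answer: $15426$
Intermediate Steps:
$B{\left(j \right)} = - \frac{18}{j}$ ($B{\left(j \right)} = 6 \left(- \frac{3}{j}\right) = - \frac{18}{j}$)
$u{\left(Z \right)} = -4$
$O{\left(b \right)} = 3$ ($O{\left(b \right)} = -4 - \left(-5 - 2\right) = -4 - -7 = -4 + 7 = 3$)
$159 \cdot 97 + O{\left(12 \right)} = 159 \cdot 97 + 3 = 15423 + 3 = 15426$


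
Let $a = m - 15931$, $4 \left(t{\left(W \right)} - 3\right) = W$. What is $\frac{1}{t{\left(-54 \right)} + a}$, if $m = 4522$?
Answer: $- \frac{2}{22839} \approx -8.7569 \cdot 10^{-5}$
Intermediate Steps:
$t{\left(W \right)} = 3 + \frac{W}{4}$
$a = -11409$ ($a = 4522 - 15931 = -11409$)
$\frac{1}{t{\left(-54 \right)} + a} = \frac{1}{\left(3 + \frac{1}{4} \left(-54\right)\right) - 11409} = \frac{1}{\left(3 - \frac{27}{2}\right) - 11409} = \frac{1}{- \frac{21}{2} - 11409} = \frac{1}{- \frac{22839}{2}} = - \frac{2}{22839}$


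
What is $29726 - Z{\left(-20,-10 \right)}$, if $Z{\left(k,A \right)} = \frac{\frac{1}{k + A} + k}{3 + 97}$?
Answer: $\frac{89178601}{3000} \approx 29726.0$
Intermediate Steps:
$Z{\left(k,A \right)} = \frac{k}{100} + \frac{1}{100 \left(A + k\right)}$ ($Z{\left(k,A \right)} = \frac{\frac{1}{A + k} + k}{100} = \left(k + \frac{1}{A + k}\right) \frac{1}{100} = \frac{k}{100} + \frac{1}{100 \left(A + k\right)}$)
$29726 - Z{\left(-20,-10 \right)} = 29726 - \frac{1 + \left(-20\right)^{2} - -200}{100 \left(-10 - 20\right)} = 29726 - \frac{1 + 400 + 200}{100 \left(-30\right)} = 29726 - \frac{1}{100} \left(- \frac{1}{30}\right) 601 = 29726 - - \frac{601}{3000} = 29726 + \frac{601}{3000} = \frac{89178601}{3000}$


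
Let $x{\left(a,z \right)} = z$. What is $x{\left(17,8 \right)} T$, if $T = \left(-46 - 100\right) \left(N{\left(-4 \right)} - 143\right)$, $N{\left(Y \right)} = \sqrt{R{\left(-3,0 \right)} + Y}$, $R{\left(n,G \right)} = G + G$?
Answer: $167024 - 2336 i \approx 1.6702 \cdot 10^{5} - 2336.0 i$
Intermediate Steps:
$R{\left(n,G \right)} = 2 G$
$N{\left(Y \right)} = \sqrt{Y}$ ($N{\left(Y \right)} = \sqrt{2 \cdot 0 + Y} = \sqrt{0 + Y} = \sqrt{Y}$)
$T = 20878 - 292 i$ ($T = \left(-46 - 100\right) \left(\sqrt{-4} - 143\right) = - 146 \left(2 i - 143\right) = - 146 \left(-143 + 2 i\right) = 20878 - 292 i \approx 20878.0 - 292.0 i$)
$x{\left(17,8 \right)} T = 8 \left(20878 - 292 i\right) = 167024 - 2336 i$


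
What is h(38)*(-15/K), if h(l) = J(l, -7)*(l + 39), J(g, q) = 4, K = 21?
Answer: -220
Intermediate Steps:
h(l) = 156 + 4*l (h(l) = 4*(l + 39) = 4*(39 + l) = 156 + 4*l)
h(38)*(-15/K) = (156 + 4*38)*(-15/21) = (156 + 152)*(-15*1/21) = 308*(-5/7) = -220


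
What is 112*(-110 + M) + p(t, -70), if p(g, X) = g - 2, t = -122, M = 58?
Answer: -5948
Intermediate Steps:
p(g, X) = -2 + g
112*(-110 + M) + p(t, -70) = 112*(-110 + 58) + (-2 - 122) = 112*(-52) - 124 = -5824 - 124 = -5948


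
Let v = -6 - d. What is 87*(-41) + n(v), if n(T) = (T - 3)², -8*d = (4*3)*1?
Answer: -14043/4 ≈ -3510.8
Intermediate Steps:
d = -3/2 (d = -4*3/8 = -3/2 ≈ -1.5000)
v = -9/2 (v = -6 - 1*(-3/2) = -6 + 3/2 = -9/2 ≈ -4.5000)
n(T) = (-3 + T)²
87*(-41) + n(v) = 87*(-41) + (-3 - 9/2)² = -3567 + (-15/2)² = -3567 + 225/4 = -14043/4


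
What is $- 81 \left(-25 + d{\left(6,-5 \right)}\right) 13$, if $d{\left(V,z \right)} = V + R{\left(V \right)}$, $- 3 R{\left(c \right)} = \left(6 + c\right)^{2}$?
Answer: $70551$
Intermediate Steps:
$R{\left(c \right)} = - \frac{\left(6 + c\right)^{2}}{3}$
$d{\left(V,z \right)} = V - \frac{\left(6 + V\right)^{2}}{3}$
$- 81 \left(-25 + d{\left(6,-5 \right)}\right) 13 = - 81 \left(-25 + \left(6 - \frac{\left(6 + 6\right)^{2}}{3}\right)\right) 13 = - 81 \left(-25 + \left(6 - \frac{12^{2}}{3}\right)\right) 13 = - 81 \left(-25 + \left(6 - 48\right)\right) 13 = - 81 \left(-25 - 42\right) 13 = \left(-81\right) \left(-67\right) 13 = 5427 \cdot 13 = 70551$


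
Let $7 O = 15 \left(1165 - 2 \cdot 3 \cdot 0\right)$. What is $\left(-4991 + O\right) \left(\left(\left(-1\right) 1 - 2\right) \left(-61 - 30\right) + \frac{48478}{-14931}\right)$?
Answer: $- \frac{70331435470}{104517} \approx -6.7292 \cdot 10^{5}$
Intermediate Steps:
$O = \frac{17475}{7}$ ($O = \frac{15 \left(1165 - 2 \cdot 3 \cdot 0\right)}{7} = \frac{15 \left(1165 - 6 \cdot 0\right)}{7} = \frac{15 \left(1165 - 0\right)}{7} = \frac{15 \left(1165 + 0\right)}{7} = \frac{15 \cdot 1165}{7} = \frac{1}{7} \cdot 17475 = \frac{17475}{7} \approx 2496.4$)
$\left(-4991 + O\right) \left(\left(\left(-1\right) 1 - 2\right) \left(-61 - 30\right) + \frac{48478}{-14931}\right) = \left(-4991 + \frac{17475}{7}\right) \left(\left(\left(-1\right) 1 - 2\right) \left(-61 - 30\right) + \frac{48478}{-14931}\right) = - \frac{17462 \left(\left(-1 - 2\right) \left(-61 - 30\right) + 48478 \left(- \frac{1}{14931}\right)\right)}{7} = - \frac{17462 \left(\left(-3\right) \left(-91\right) - \frac{48478}{14931}\right)}{7} = - \frac{17462 \left(273 - \frac{48478}{14931}\right)}{7} = \left(- \frac{17462}{7}\right) \frac{4027685}{14931} = - \frac{70331435470}{104517}$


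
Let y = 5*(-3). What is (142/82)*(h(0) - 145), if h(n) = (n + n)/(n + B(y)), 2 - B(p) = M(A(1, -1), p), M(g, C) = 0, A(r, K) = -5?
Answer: -10295/41 ≈ -251.10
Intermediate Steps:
y = -15
B(p) = 2 (B(p) = 2 - 1*0 = 2 + 0 = 2)
h(n) = 2*n/(2 + n) (h(n) = (n + n)/(n + 2) = (2*n)/(2 + n) = 2*n/(2 + n))
(142/82)*(h(0) - 145) = (142/82)*(2*0/(2 + 0) - 145) = (142*(1/82))*(2*0/2 - 145) = 71*(2*0*(½) - 145)/41 = 71*(0 - 145)/41 = (71/41)*(-145) = -10295/41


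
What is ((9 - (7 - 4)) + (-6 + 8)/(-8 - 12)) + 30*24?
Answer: 7259/10 ≈ 725.90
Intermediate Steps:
((9 - (7 - 4)) + (-6 + 8)/(-8 - 12)) + 30*24 = ((9 - 1*3) + 2/(-20)) + 720 = ((9 - 3) + 2*(-1/20)) + 720 = (6 - 1/10) + 720 = 59/10 + 720 = 7259/10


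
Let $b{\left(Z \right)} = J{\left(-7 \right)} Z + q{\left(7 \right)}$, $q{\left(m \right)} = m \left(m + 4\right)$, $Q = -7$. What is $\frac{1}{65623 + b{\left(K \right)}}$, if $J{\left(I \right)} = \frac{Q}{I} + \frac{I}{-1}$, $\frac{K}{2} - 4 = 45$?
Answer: $\frac{1}{66484} \approx 1.5041 \cdot 10^{-5}$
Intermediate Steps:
$K = 98$ ($K = 8 + 2 \cdot 45 = 8 + 90 = 98$)
$q{\left(m \right)} = m \left(4 + m\right)$
$J{\left(I \right)} = - I - \frac{7}{I}$ ($J{\left(I \right)} = - \frac{7}{I} + \frac{I}{-1} = - \frac{7}{I} + I \left(-1\right) = - \frac{7}{I} - I = - I - \frac{7}{I}$)
$b{\left(Z \right)} = 77 + 8 Z$ ($b{\left(Z \right)} = \left(\left(-1\right) \left(-7\right) - \frac{7}{-7}\right) Z + 7 \left(4 + 7\right) = \left(7 - -1\right) Z + 7 \cdot 11 = \left(7 + 1\right) Z + 77 = 8 Z + 77 = 77 + 8 Z$)
$\frac{1}{65623 + b{\left(K \right)}} = \frac{1}{65623 + \left(77 + 8 \cdot 98\right)} = \frac{1}{65623 + \left(77 + 784\right)} = \frac{1}{65623 + 861} = \frac{1}{66484}$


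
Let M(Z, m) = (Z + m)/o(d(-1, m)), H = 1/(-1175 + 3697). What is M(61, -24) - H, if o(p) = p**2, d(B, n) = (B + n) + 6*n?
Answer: 4981/5540834 ≈ 0.00089896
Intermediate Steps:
d(B, n) = B + 7*n
H = 1/2522 ≈ 0.00039651
M(Z, m) = (Z + m)/(-1 + 7*m)**2 (M(Z, m) = (Z + m)/((-1 + 7*m)**2) = (Z + m)/(-1 + 7*m)**2)
M(61, -24) - H = (61 - 24)/(-1 + 7*(-24))**2 - 1*1/2522 = 37/(-1 - 168)**2 - 1/2522 = 37/(-169)**2 - 1/2522 = (1/28561)*37 - 1/2522 = 37/28561 - 1/2522 = 4981/5540834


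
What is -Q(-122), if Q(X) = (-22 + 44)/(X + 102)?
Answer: 11/10 ≈ 1.1000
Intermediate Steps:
Q(X) = 22/(102 + X)
-Q(-122) = -22/(102 - 122) = -22/(-20) = -22*(-1)/20 = -1*(-11/10) = 11/10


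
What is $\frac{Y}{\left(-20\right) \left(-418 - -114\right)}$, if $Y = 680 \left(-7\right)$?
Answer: $- \frac{119}{152} \approx -0.7829$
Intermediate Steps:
$Y = -4760$
$\frac{Y}{\left(-20\right) \left(-418 - -114\right)} = - \frac{4760}{\left(-20\right) \left(-418 - -114\right)} = - \frac{4760}{\left(-20\right) \left(-418 + 114\right)} = - \frac{4760}{\left(-20\right) \left(-304\right)} = - \frac{4760}{6080} = \left(-4760\right) \frac{1}{6080} = - \frac{119}{152}$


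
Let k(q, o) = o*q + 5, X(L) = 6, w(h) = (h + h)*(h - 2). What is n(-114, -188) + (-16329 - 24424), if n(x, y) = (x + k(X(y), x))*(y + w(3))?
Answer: 103573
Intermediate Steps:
w(h) = 2*h*(-2 + h) (w(h) = (2*h)*(-2 + h) = 2*h*(-2 + h))
k(q, o) = 5 + o*q
n(x, y) = (5 + 7*x)*(6 + y) (n(x, y) = (x + (5 + x*6))*(y + 2*3*(-2 + 3)) = (x + (5 + 6*x))*(y + 2*3*1) = (5 + 7*x)*(y + 6) = (5 + 7*x)*(6 + y))
n(-114, -188) + (-16329 - 24424) = (30 + 5*(-188) + 42*(-114) + 7*(-114)*(-188)) + (-16329 - 24424) = (30 - 940 - 4788 + 150024) - 40753 = 144326 - 40753 = 103573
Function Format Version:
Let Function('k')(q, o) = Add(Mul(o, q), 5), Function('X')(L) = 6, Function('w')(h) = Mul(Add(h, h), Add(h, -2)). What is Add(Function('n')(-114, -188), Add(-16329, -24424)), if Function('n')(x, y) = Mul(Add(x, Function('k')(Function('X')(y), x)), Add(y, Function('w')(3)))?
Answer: 103573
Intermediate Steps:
Function('w')(h) = Mul(2, h, Add(-2, h)) (Function('w')(h) = Mul(Mul(2, h), Add(-2, h)) = Mul(2, h, Add(-2, h)))
Function('k')(q, o) = Add(5, Mul(o, q))
Function('n')(x, y) = Mul(Add(5, Mul(7, x)), Add(6, y)) (Function('n')(x, y) = Mul(Add(x, Add(5, Mul(x, 6))), Add(y, Mul(2, 3, Add(-2, 3)))) = Mul(Add(x, Add(5, Mul(6, x))), Add(y, Mul(2, 3, 1))) = Mul(Add(5, Mul(7, x)), Add(y, 6)) = Mul(Add(5, Mul(7, x)), Add(6, y)))
Add(Function('n')(-114, -188), Add(-16329, -24424)) = Add(Add(30, Mul(5, -188), Mul(42, -114), Mul(7, -114, -188)), Add(-16329, -24424)) = Add(Add(30, -940, -4788, 150024), -40753) = Add(144326, -40753) = 103573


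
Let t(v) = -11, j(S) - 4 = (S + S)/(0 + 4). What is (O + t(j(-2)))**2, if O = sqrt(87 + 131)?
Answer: (11 - sqrt(218))**2 ≈ 14.174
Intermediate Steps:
j(S) = 4 + S/2 (j(S) = 4 + (S + S)/(0 + 4) = 4 + (2*S)/4 = 4 + (2*S)*(1/4) = 4 + S/2)
O = sqrt(218) ≈ 14.765
(O + t(j(-2)))**2 = (sqrt(218) - 11)**2 = (-11 + sqrt(218))**2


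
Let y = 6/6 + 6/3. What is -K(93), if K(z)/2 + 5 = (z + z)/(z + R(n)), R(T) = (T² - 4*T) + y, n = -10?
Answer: 497/59 ≈ 8.4237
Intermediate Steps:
y = 3 (y = 6*(⅙) + 6*(⅓) = 1 + 2 = 3)
R(T) = 3 + T² - 4*T (R(T) = (T² - 4*T) + 3 = 3 + T² - 4*T)
K(z) = -10 + 4*z/(143 + z) (K(z) = -10 + 2*((z + z)/(z + (3 + (-10)² - 4*(-10)))) = -10 + 2*((2*z)/(z + (3 + 100 + 40))) = -10 + 2*((2*z)/(z + 143)) = -10 + 2*((2*z)/(143 + z)) = -10 + 2*(2*z/(143 + z)) = -10 + 4*z/(143 + z))
-K(93) = -2*(-715 - 3*93)/(143 + 93) = -2*(-715 - 279)/236 = -2*(-994)/236 = -1*(-497/59) = 497/59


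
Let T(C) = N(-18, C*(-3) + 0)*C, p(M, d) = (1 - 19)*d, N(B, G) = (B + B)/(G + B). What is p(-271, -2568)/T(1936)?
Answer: 935073/242 ≈ 3863.9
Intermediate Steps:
N(B, G) = 2*B/(B + G) (N(B, G) = (2*B)/(B + G) = 2*B/(B + G))
p(M, d) = -18*d
T(C) = -36*C/(-18 - 3*C) (T(C) = (2*(-18)/(-18 + (C*(-3) + 0)))*C = (2*(-18)/(-18 + (-3*C + 0)))*C = (2*(-18)/(-18 - 3*C))*C = (-36/(-18 - 3*C))*C = -36*C/(-18 - 3*C))
p(-271, -2568)/T(1936) = (-18*(-2568))/((12*1936/(6 + 1936))) = 46224/((12*1936/1942)) = 46224/((12*1936*(1/1942))) = 46224/(11616/971) = 46224*(971/11616) = 935073/242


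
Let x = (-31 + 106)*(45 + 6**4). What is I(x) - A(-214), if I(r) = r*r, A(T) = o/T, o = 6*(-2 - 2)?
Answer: 1082340376863/107 ≈ 1.0115e+10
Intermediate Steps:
x = 100575 (x = 75*(45 + 1296) = 75*1341 = 100575)
o = -24 (o = 6*(-4) = -24)
A(T) = -24/T
I(r) = r**2
I(x) - A(-214) = 100575**2 - (-24)/(-214) = 10115330625 - (-24)*(-1)/214 = 10115330625 - 1*12/107 = 10115330625 - 12/107 = 1082340376863/107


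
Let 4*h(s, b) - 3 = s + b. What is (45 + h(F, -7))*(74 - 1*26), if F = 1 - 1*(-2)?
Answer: 2148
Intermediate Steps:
F = 3 (F = 1 + 2 = 3)
h(s, b) = ¾ + b/4 + s/4 (h(s, b) = ¾ + (s + b)/4 = ¾ + (b + s)/4 = ¾ + (b/4 + s/4) = ¾ + b/4 + s/4)
(45 + h(F, -7))*(74 - 1*26) = (45 + (¾ + (¼)*(-7) + (¼)*3))*(74 - 1*26) = (45 + (¾ - 7/4 + ¾))*(74 - 26) = (45 - ¼)*48 = (179/4)*48 = 2148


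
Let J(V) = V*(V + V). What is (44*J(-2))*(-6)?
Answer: -2112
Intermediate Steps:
J(V) = 2*V² (J(V) = V*(2*V) = 2*V²)
(44*J(-2))*(-6) = (44*(2*(-2)²))*(-6) = (44*(2*4))*(-6) = (44*8)*(-6) = 352*(-6) = -2112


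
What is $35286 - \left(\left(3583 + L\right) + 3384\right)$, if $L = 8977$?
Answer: $19342$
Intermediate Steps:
$35286 - \left(\left(3583 + L\right) + 3384\right) = 35286 - \left(\left(3583 + 8977\right) + 3384\right) = 35286 - \left(12560 + 3384\right) = 35286 - 15944 = 19342$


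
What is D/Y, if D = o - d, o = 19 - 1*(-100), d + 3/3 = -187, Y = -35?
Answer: -307/35 ≈ -8.7714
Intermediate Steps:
d = -188 (d = -1 - 187 = -188)
o = 119 (o = 19 + 100 = 119)
D = 307 (D = 119 - 1*(-188) = 119 + 188 = 307)
D/Y = 307/(-35) = 307*(-1/35) = -307/35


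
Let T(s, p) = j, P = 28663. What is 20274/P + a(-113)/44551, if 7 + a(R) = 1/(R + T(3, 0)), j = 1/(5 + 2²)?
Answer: 917474496361/1297396758008 ≈ 0.70717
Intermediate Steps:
j = ⅑ (j = 1/(5 + 4) = 1/9 = ⅑ ≈ 0.11111)
T(s, p) = ⅑
a(R) = -7 + 1/(⅑ + R) (a(R) = -7 + 1/(R + ⅑) = -7 + 1/(⅑ + R))
20274/P + a(-113)/44551 = 20274/28663 + ((2 - 63*(-113))/(1 + 9*(-113)))/44551 = 20274*(1/28663) + ((2 + 7119)/(1 - 1017))*(1/44551) = 20274/28663 + (7121/(-1016))*(1/44551) = 20274/28663 - 1/1016*7121*(1/44551) = 20274/28663 - 7121/1016*1/44551 = 20274/28663 - 7121/45263816 = 917474496361/1297396758008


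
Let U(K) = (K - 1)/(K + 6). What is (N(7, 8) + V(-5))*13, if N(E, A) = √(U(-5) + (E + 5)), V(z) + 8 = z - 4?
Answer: -221 + 13*√6 ≈ -189.16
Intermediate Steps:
U(K) = (-1 + K)/(6 + K)
V(z) = -12 + z (V(z) = -8 + (z - 4) = -8 + (-4 + z) = -12 + z)
N(E, A) = √(-1 + E) (N(E, A) = √((-1 - 5)/(6 - 5) + (E + 5)) = √(-6/1 + (5 + E)) = √(1*(-6) + (5 + E)) = √(-6 + (5 + E)) = √(-1 + E))
(N(7, 8) + V(-5))*13 = (√(-1 + 7) + (-12 - 5))*13 = (√6 - 17)*13 = (-17 + √6)*13 = -221 + 13*√6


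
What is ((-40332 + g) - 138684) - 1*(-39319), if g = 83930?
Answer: -55767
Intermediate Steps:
((-40332 + g) - 138684) - 1*(-39319) = ((-40332 + 83930) - 138684) - 1*(-39319) = (43598 - 138684) + 39319 = -95086 + 39319 = -55767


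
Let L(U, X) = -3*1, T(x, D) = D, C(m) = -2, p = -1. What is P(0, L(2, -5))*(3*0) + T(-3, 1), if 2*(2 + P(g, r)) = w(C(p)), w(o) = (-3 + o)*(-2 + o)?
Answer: 1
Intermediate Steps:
L(U, X) = -3
P(g, r) = 8 (P(g, r) = -2 + (6 + (-2)² - 5*(-2))/2 = -2 + (6 + 4 + 10)/2 = -2 + (½)*20 = -2 + 10 = 8)
P(0, L(2, -5))*(3*0) + T(-3, 1) = 8*(3*0) + 1 = 8*0 + 1 = 0 + 1 = 1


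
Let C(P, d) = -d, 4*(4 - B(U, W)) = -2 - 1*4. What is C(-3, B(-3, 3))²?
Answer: 121/4 ≈ 30.250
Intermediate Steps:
B(U, W) = 11/2 (B(U, W) = 4 - (-2 - 1*4)/4 = 4 - (-2 - 4)/4 = 4 - ¼*(-6) = 4 + 3/2 = 11/2)
C(-3, B(-3, 3))² = (-1*11/2)² = (-11/2)² = 121/4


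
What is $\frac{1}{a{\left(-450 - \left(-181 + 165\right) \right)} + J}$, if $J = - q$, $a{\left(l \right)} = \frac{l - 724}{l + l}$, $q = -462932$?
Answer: $\frac{434}{200913067} \approx 2.1601 \cdot 10^{-6}$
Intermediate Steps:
$a{\left(l \right)} = \frac{-724 + l}{2 l}$
$J = 462932$ ($J = \left(-1\right) \left(-462932\right) = 462932$)
$\frac{1}{a{\left(-450 - \left(-181 + 165\right) \right)} + J} = \frac{1}{\frac{-724 - 434}{2 \left(-450 - \left(-181 + 165\right)\right)} + 462932} = \frac{1}{\frac{-724 - 434}{2 \left(-450 - -16\right)} + 462932} = \frac{1}{\frac{-724 + \left(-450 + 16\right)}{2 \left(-450 + 16\right)} + 462932} = \frac{1}{\frac{-724 - 434}{2 \left(-434\right)} + 462932} = \frac{1}{\frac{1}{2} \left(- \frac{1}{434}\right) \left(-1158\right) + 462932} = \frac{1}{\frac{579}{434} + 462932} = \frac{1}{\frac{200913067}{434}} = \frac{434}{200913067}$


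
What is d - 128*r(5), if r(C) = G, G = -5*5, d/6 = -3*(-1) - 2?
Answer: 3206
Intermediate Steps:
d = 6 (d = 6*(-3*(-1) - 2) = 6*(3 - 2) = 6*1 = 6)
G = -25
r(C) = -25
d - 128*r(5) = 6 - 128*(-25) = 6 + 3200 = 3206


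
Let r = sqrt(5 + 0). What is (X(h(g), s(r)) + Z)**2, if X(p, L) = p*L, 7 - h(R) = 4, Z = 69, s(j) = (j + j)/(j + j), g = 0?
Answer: 5184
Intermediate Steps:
r = sqrt(5) ≈ 2.2361
s(j) = 1 (s(j) = (2*j)/((2*j)) = (2*j)*(1/(2*j)) = 1)
h(R) = 3 (h(R) = 7 - 1*4 = 7 - 4 = 3)
X(p, L) = L*p
(X(h(g), s(r)) + Z)**2 = (1*3 + 69)**2 = (3 + 69)**2 = 72**2 = 5184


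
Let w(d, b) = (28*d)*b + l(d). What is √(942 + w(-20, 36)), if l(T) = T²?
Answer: 97*I*√2 ≈ 137.18*I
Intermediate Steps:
w(d, b) = d² + 28*b*d (w(d, b) = (28*d)*b + d² = 28*b*d + d² = d² + 28*b*d)
√(942 + w(-20, 36)) = √(942 - 20*(-20 + 28*36)) = √(942 - 20*(-20 + 1008)) = √(942 - 20*988) = √(942 - 19760) = √(-18818) = 97*I*√2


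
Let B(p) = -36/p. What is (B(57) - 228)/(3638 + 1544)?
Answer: -2172/49229 ≈ -0.044120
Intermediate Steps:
(B(57) - 228)/(3638 + 1544) = (-36/57 - 228)/(3638 + 1544) = (-36*1/57 - 228)/5182 = (-12/19 - 228)*(1/5182) = -4344/19*1/5182 = -2172/49229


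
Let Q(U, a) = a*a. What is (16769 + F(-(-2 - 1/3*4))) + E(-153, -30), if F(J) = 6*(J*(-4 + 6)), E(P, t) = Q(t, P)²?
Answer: 547998090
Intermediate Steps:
Q(U, a) = a²
E(P, t) = P⁴ (E(P, t) = (P²)² = P⁴)
F(J) = 12*J (F(J) = 6*(J*2) = 6*(2*J) = 12*J)
(16769 + F(-(-2 - 1/3*4))) + E(-153, -30) = (16769 + 12*(-(-2 - 1/3*4))) + (-153)⁴ = (16769 + 12*(-(-2 - 1*⅓*4))) + 547981281 = (16769 + 12*(-(-2 - ⅓*4))) + 547981281 = (16769 + 12*(-(-2 - 4/3))) + 547981281 = (16769 + 12*(-1*(-10/3))) + 547981281 = (16769 + 12*(10/3)) + 547981281 = (16769 + 40) + 547981281 = 16809 + 547981281 = 547998090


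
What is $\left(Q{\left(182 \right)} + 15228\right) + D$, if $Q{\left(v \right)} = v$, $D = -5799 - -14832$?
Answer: $24443$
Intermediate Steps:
$D = 9033$ ($D = -5799 + 14832 = 9033$)
$\left(Q{\left(182 \right)} + 15228\right) + D = \left(182 + 15228\right) + 9033 = 15410 + 9033 = 24443$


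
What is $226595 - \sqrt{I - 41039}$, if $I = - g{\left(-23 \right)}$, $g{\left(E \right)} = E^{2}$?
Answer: $226595 - 4 i \sqrt{2598} \approx 2.266 \cdot 10^{5} - 203.88 i$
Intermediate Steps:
$I = -529$ ($I = - \left(-23\right)^{2} = \left(-1\right) 529 = -529$)
$226595 - \sqrt{I - 41039} = 226595 - \sqrt{-529 - 41039} = 226595 - \sqrt{-41568} = 226595 - 4 i \sqrt{2598}$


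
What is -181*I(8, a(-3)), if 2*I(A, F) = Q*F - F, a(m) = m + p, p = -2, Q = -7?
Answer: -3620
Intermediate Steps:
a(m) = -2 + m (a(m) = m - 2 = -2 + m)
I(A, F) = -4*F (I(A, F) = (-7*F - F)/2 = (-8*F)/2 = -4*F)
-181*I(8, a(-3)) = -(-724)*(-2 - 3) = -(-724)*(-5) = -181*20 = -3620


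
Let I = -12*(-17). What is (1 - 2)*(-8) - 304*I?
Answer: -62008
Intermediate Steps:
I = 204
(1 - 2)*(-8) - 304*I = (1 - 2)*(-8) - 304*204 = -1*(-8) - 62016 = 8 - 62016 = -62008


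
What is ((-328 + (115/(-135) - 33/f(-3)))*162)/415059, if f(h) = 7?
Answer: -126088/968471 ≈ -0.13019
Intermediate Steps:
((-328 + (115/(-135) - 33/f(-3)))*162)/415059 = ((-328 + (115/(-135) - 33/7))*162)/415059 = ((-328 + (115*(-1/135) - 33*⅐))*162)*(1/415059) = ((-328 + (-23/27 - 33/7))*162)*(1/415059) = ((-328 - 1052/189)*162)*(1/415059) = -63044/189*162*(1/415059) = -378264/7*1/415059 = -126088/968471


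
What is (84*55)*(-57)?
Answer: -263340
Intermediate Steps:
(84*55)*(-57) = 4620*(-57) = -263340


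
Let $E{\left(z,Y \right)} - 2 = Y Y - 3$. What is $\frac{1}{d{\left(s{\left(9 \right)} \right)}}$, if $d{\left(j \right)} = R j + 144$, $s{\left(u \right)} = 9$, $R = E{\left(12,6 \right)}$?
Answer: $\frac{1}{459} \approx 0.0021787$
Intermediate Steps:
$E{\left(z,Y \right)} = -1 + Y^{2}$ ($E{\left(z,Y \right)} = 2 + \left(Y Y - 3\right) = 2 + \left(Y^{2} - 3\right) = 2 + \left(-3 + Y^{2}\right) = -1 + Y^{2}$)
$R = 35$ ($R = -1 + 6^{2} = -1 + 36 = 35$)
$d{\left(j \right)} = 144 + 35 j$ ($d{\left(j \right)} = 35 j + 144 = 144 + 35 j$)
$\frac{1}{d{\left(s{\left(9 \right)} \right)}} = \frac{1}{144 + 35 \cdot 9} = \frac{1}{144 + 315} = \frac{1}{459}$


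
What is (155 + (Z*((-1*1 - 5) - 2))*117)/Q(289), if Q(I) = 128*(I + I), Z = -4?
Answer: 3899/73984 ≈ 0.052701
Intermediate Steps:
Q(I) = 256*I (Q(I) = 128*(2*I) = 256*I)
(155 + (Z*((-1*1 - 5) - 2))*117)/Q(289) = (155 - 4*((-1*1 - 5) - 2)*117)/((256*289)) = (155 - 4*((-1 - 5) - 2)*117)/73984 = (155 - 4*(-6 - 2)*117)*(1/73984) = (155 - 4*(-8)*117)*(1/73984) = (155 + 32*117)*(1/73984) = (155 + 3744)*(1/73984) = 3899*(1/73984) = 3899/73984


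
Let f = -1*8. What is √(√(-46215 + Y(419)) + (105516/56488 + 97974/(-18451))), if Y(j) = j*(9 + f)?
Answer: √(-233692924964072778 + 14529343967630143576*I)/260565022 ≈ 10.261 + 10.428*I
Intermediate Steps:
f = -8
Y(j) = j (Y(j) = j*(9 - 8) = j*1 = j)
√(√(-46215 + Y(419)) + (105516/56488 + 97974/(-18451))) = √(√(-46215 + 419) + (105516/56488 + 97974/(-18451))) = √(√(-45796) + (105516*(1/56488) + 97974*(-1/18451))) = √(214*I + (26379/14122 - 97974/18451)) = √(214*I - 896869899/260565022) = √(-896869899/260565022 + 214*I)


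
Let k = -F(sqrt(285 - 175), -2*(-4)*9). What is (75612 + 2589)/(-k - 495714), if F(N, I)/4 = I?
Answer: -26067/165142 ≈ -0.15785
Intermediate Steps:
F(N, I) = 4*I
k = -288 (k = -4*-2*(-4)*9 = -4*8*9 = -4*72 = -1*288 = -288)
(75612 + 2589)/(-k - 495714) = (75612 + 2589)/(-1*(-288) - 495714) = 78201/(288 - 495714) = 78201/(-495426) = 78201*(-1/495426) = -26067/165142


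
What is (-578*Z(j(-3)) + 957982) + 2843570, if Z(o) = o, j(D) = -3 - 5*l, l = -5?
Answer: 3788836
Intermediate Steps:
j(D) = 22 (j(D) = -3 - 5*(-5) = -3 + 25 = 22)
(-578*Z(j(-3)) + 957982) + 2843570 = (-578*22 + 957982) + 2843570 = (-12716 + 957982) + 2843570 = 945266 + 2843570 = 3788836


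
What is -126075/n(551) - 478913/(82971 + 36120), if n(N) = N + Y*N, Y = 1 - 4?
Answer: 14486635699/131238282 ≈ 110.38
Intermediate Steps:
Y = -3
n(N) = -2*N (n(N) = N - 3*N = -2*N)
-126075/n(551) - 478913/(82971 + 36120) = -126075/((-2*551)) - 478913/(82971 + 36120) = -126075/(-1102) - 478913/119091 = -126075*(-1/1102) - 478913*1/119091 = 126075/1102 - 478913/119091 = 14486635699/131238282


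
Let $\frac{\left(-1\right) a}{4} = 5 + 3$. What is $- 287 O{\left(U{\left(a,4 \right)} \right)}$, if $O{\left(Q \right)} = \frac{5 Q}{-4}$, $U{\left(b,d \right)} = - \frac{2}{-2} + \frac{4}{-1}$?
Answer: $- \frac{4305}{4} \approx -1076.3$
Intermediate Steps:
$a = -32$ ($a = - 4 \left(5 + 3\right) = \left(-4\right) 8 = -32$)
$U{\left(b,d \right)} = -3$ ($U{\left(b,d \right)} = \left(-2\right) \left(- \frac{1}{2}\right) + 4 \left(-1\right) = 1 - 4 = -3$)
$O{\left(Q \right)} = - \frac{5 Q}{4}$ ($O{\left(Q \right)} = 5 Q \left(- \frac{1}{4}\right) = - \frac{5 Q}{4}$)
$- 287 O{\left(U{\left(a,4 \right)} \right)} = - 287 \left(\left(- \frac{5}{4}\right) \left(-3\right)\right) = \left(-287\right) \frac{15}{4} = - \frac{4305}{4}$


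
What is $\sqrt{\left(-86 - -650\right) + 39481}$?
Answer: $\sqrt{40045} \approx 200.11$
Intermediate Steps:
$\sqrt{\left(-86 - -650\right) + 39481} = \sqrt{\left(-86 + 650\right) + 39481} = \sqrt{564 + 39481} = \sqrt{40045}$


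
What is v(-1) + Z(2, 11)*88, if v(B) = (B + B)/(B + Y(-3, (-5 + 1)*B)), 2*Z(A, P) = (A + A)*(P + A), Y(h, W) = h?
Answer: 4577/2 ≈ 2288.5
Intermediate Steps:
Z(A, P) = A*(A + P) (Z(A, P) = ((A + A)*(P + A))/2 = ((2*A)*(A + P))/2 = (2*A*(A + P))/2 = A*(A + P))
v(B) = 2*B/(-3 + B) (v(B) = (B + B)/(B - 3) = (2*B)/(-3 + B) = 2*B/(-3 + B))
v(-1) + Z(2, 11)*88 = 2*(-1)/(-3 - 1) + (2*(2 + 11))*88 = 2*(-1)/(-4) + (2*13)*88 = 2*(-1)*(-¼) + 26*88 = ½ + 2288 = 4577/2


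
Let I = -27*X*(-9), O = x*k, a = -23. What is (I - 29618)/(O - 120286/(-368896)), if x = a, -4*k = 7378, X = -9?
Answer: -5866368640/7824989871 ≈ -0.74970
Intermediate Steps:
k = -3689/2 (k = -¼*7378 = -3689/2 ≈ -1844.5)
x = -23
O = 84847/2 (O = -23*(-3689/2) = 84847/2 ≈ 42424.)
I = -2187 (I = -27*(-9)*(-9) = 243*(-9) = -2187)
(I - 29618)/(O - 120286/(-368896)) = (-2187 - 29618)/(84847/2 - 120286/(-368896)) = -31805/(84847/2 - 120286*(-1/368896)) = -31805/(84847/2 + 60143/184448) = -31805/7824989871/184448 = -31805*184448/7824989871 = -5866368640/7824989871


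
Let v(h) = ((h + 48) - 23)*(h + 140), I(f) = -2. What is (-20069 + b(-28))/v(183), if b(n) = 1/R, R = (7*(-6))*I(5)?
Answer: -1685795/5643456 ≈ -0.29872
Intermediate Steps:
v(h) = (25 + h)*(140 + h) (v(h) = ((48 + h) - 23)*(140 + h) = (25 + h)*(140 + h))
R = 84 (R = (7*(-6))*(-2) = -42*(-2) = 84)
b(n) = 1/84
(-20069 + b(-28))/v(183) = (-20069 + 1/84)/(3500 + 183**2 + 165*183) = -1685795/(84*(3500 + 33489 + 30195)) = -1685795/84/67184 = -1685795/84*1/67184 = -1685795/5643456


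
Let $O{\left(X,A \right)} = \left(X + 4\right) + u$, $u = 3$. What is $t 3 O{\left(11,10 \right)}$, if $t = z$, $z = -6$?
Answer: $-324$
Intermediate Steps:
$t = -6$
$O{\left(X,A \right)} = 7 + X$ ($O{\left(X,A \right)} = \left(X + 4\right) + 3 = \left(4 + X\right) + 3 = 7 + X$)
$t 3 O{\left(11,10 \right)} = \left(-6\right) 3 \left(7 + 11\right) = \left(-18\right) 18 = -324$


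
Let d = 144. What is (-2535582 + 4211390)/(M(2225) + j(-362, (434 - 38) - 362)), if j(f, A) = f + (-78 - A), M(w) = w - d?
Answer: 1675808/1607 ≈ 1042.8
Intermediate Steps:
M(w) = -144 + w (M(w) = w - 1*144 = w - 144 = -144 + w)
j(f, A) = -78 + f - A
(-2535582 + 4211390)/(M(2225) + j(-362, (434 - 38) - 362)) = (-2535582 + 4211390)/((-144 + 2225) + (-78 - 362 - ((434 - 38) - 362))) = 1675808/(2081 + (-78 - 362 - (396 - 362))) = 1675808/(2081 + (-78 - 362 - 1*34)) = 1675808/(2081 + (-78 - 362 - 34)) = 1675808/(2081 - 474) = 1675808/1607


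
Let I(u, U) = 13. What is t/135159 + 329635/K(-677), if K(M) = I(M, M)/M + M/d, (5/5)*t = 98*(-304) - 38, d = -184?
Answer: 1849960521618470/20541329661 ≈ 90060.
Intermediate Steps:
t = -29830 (t = 98*(-304) - 38 = -29792 - 38 = -29830)
K(M) = 13/M - M/184 (K(M) = 13/M + M/(-184) = 13/M + M*(-1/184) = 13/M - M/184)
t/135159 + 329635/K(-677) = -29830/135159 + 329635/(13/(-677) - 1/184*(-677)) = -29830*1/135159 + 329635/(13*(-1/677) + 677/184) = -29830/135159 + 329635/(-13/677 + 677/184) = -29830/135159 + 329635/(455937/124568) = -29830/135159 + 329635*(124568/455937) = -29830/135159 + 41061972680/455937 = 1849960521618470/20541329661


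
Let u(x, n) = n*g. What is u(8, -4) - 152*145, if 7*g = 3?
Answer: -154292/7 ≈ -22042.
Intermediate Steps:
g = 3/7 (g = (⅐)*3 = 3/7 ≈ 0.42857)
u(x, n) = 3*n/7 (u(x, n) = n*(3/7) = 3*n/7)
u(8, -4) - 152*145 = (3/7)*(-4) - 152*145 = -12/7 - 22040 = -154292/7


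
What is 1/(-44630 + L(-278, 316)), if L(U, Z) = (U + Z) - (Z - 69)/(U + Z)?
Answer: -2/89197 ≈ -2.2422e-5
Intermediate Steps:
L(U, Z) = U + Z - (-69 + Z)/(U + Z) (L(U, Z) = (U + Z) - (-69 + Z)/(U + Z) = U + Z - (-69 + Z)/(U + Z))
1/(-44630 + L(-278, 316)) = 1/(-44630 + (69 + (-278)**2 + 316**2 - 1*316 + 2*(-278)*316)/(-278 + 316)) = 1/(-44630 + (69 + 77284 + 99856 - 316 - 175696)/38) = 1/(-44630 + (1/38)*1197) = 1/(-44630 + 63/2) = 1/(-89197/2) = -2/89197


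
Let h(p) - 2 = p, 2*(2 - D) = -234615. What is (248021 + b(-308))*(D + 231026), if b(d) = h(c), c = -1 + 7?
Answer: 172794611459/2 ≈ 8.6397e+10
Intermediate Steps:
D = 234619/2 (D = 2 - ½*(-234615) = 2 + 234615/2 = 234619/2 ≈ 1.1731e+5)
c = 6
h(p) = 2 + p
b(d) = 8 (b(d) = 2 + 6 = 8)
(248021 + b(-308))*(D + 231026) = (248021 + 8)*(234619/2 + 231026) = 248029*(696671/2) = 172794611459/2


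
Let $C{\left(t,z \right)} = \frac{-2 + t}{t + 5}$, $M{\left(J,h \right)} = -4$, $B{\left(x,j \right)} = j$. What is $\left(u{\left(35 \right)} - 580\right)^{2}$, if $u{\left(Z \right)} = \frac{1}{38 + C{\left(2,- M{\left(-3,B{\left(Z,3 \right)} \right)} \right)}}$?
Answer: $\frac{485717521}{1444} \approx 3.3637 \cdot 10^{5}$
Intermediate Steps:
$C{\left(t,z \right)} = \frac{-2 + t}{5 + t}$
$u{\left(Z \right)} = \frac{1}{38}$ ($u{\left(Z \right)} = \frac{1}{38 + \frac{-2 + 2}{5 + 2}} = \frac{1}{38 + \frac{1}{7} \cdot 0} = \frac{1}{38 + 0} = \frac{1}{38}$)
$\left(u{\left(35 \right)} - 580\right)^{2} = \left(\frac{1}{38} - 580\right)^{2} = \left(- \frac{22039}{38}\right)^{2} = \frac{485717521}{1444}$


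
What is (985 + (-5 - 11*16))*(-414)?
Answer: -332856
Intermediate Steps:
(985 + (-5 - 11*16))*(-414) = (985 + (-5 - 176))*(-414) = (985 - 181)*(-414) = 804*(-414) = -332856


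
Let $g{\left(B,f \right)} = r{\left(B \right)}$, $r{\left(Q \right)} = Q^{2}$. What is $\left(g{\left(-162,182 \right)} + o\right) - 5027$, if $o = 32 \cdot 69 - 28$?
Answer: $23397$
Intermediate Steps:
$g{\left(B,f \right)} = B^{2}$
$o = 2180$ ($o = 2208 - 28 = 2180$)
$\left(g{\left(-162,182 \right)} + o\right) - 5027 = \left(\left(-162\right)^{2} + 2180\right) - 5027 = \left(26244 + 2180\right) - 5027 = 28424 - 5027 = 23397$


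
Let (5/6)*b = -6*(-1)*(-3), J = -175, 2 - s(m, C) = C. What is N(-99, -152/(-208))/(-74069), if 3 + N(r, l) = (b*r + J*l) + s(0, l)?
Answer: -130571/4814485 ≈ -0.027120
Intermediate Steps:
s(m, C) = 2 - C
b = -108/5 (b = 6*(-6*(-1)*(-3))/5 = 6*(6*(-3))/5 = (6/5)*(-18) = -108/5 ≈ -21.600)
N(r, l) = -1 - 176*l - 108*r/5 (N(r, l) = -3 + ((-108*r/5 - 175*l) + (2 - l)) = -3 + ((-175*l - 108*r/5) + (2 - l)) = -3 + (2 - 176*l - 108*r/5) = -1 - 176*l - 108*r/5)
N(-99, -152/(-208))/(-74069) = (-1 - (-26752)/(-208) - 108/5*(-99))/(-74069) = (-1 - (-26752)*(-1)/208 + 10692/5)*(-1/74069) = (-1 - 176*19/26 + 10692/5)*(-1/74069) = (-1 - 1672/13 + 10692/5)*(-1/74069) = (130571/65)*(-1/74069) = -130571/4814485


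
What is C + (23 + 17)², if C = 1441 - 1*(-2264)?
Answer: 5305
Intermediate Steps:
C = 3705 (C = 1441 + 2264 = 3705)
C + (23 + 17)² = 3705 + (23 + 17)² = 3705 + 40² = 3705 + 1600 = 5305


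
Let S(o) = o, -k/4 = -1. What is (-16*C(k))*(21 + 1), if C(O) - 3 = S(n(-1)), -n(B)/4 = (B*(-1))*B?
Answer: -2464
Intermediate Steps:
k = 4 (k = -4*(-1) = 4)
n(B) = 4*B² (n(B) = -4*B*(-1)*B = -4*(-B)*B = -(-4)*B² = 4*B²)
C(O) = 7 (C(O) = 3 + 4*(-1)² = 3 + 4*1 = 3 + 4 = 7)
(-16*C(k))*(21 + 1) = (-16*7)*(21 + 1) = -112*22 = -2464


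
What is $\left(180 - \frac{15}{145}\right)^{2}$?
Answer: $\frac{27217089}{841} \approx 32363.0$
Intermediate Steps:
$\left(180 - \frac{15}{145}\right)^{2} = \left(180 - \frac{3}{29}\right)^{2} = \left(\frac{5217}{29}\right)^{2} = \frac{27217089}{841}$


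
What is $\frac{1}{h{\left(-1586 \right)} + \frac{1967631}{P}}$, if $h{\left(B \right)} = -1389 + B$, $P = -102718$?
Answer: $- \frac{102718}{307553681} \approx -0.00033398$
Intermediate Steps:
$\frac{1}{h{\left(-1586 \right)} + \frac{1967631}{P}} = \frac{1}{\left(-1389 - 1586\right) + \frac{1967631}{-102718}} = \frac{1}{-2975 + 1967631 \left(- \frac{1}{102718}\right)} = \frac{1}{-2975 - \frac{1967631}{102718}} = \frac{1}{- \frac{307553681}{102718}} = - \frac{102718}{307553681}$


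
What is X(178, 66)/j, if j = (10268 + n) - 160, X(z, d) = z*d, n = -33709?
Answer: -3916/7867 ≈ -0.49778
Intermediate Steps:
X(z, d) = d*z
j = -23601 (j = (10268 - 33709) - 160 = -23441 - 160 = -23601)
X(178, 66)/j = (66*178)/(-23601) = 11748*(-1/23601) = -3916/7867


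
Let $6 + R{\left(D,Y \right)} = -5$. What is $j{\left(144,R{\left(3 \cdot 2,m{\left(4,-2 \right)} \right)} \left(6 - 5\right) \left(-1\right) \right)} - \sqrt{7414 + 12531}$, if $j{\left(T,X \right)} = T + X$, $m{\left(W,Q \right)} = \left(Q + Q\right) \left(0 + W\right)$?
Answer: $155 - \sqrt{19945} \approx 13.773$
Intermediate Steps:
$m{\left(W,Q \right)} = 2 Q W$
$R{\left(D,Y \right)} = -11$ ($R{\left(D,Y \right)} = -6 - 5 = -11$)
$j{\left(144,R{\left(3 \cdot 2,m{\left(4,-2 \right)} \right)} \left(6 - 5\right) \left(-1\right) \right)} - \sqrt{7414 + 12531} = \left(144 + - 11 \left(6 - 5\right) \left(-1\right)\right) - \sqrt{7414 + 12531} = \left(144 + \left(-11\right) 1 \left(-1\right)\right) - \sqrt{19945} = \left(144 - -11\right) - \sqrt{19945} = \left(144 + 11\right) - \sqrt{19945} = 155 - \sqrt{19945}$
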